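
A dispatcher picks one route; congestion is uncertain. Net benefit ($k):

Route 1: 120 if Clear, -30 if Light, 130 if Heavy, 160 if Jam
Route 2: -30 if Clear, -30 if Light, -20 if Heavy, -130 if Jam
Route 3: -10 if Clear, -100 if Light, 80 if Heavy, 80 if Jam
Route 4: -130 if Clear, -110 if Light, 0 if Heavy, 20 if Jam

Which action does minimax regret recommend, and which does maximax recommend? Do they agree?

Column bests: Clear=120, Light=-30, Heavy=130, Jam=160.
Route 1 regrets: 0, 0, 0, 0 → max 0
Route 2 regrets: 150, 0, 150, 290 → max 290
Route 3 regrets: 130, 70, 50, 80 → max 130
Route 4 regrets: 250, 80, 130, 140 → max 250
Smallest max regret = 0 → Route 1.
Row maxima: Route 1=160, Route 2=-20, Route 3=80, Route 4=20
Best best-case = 160 → Route 1.

minimax regret → Route 1; maximax → Route 1 (agree)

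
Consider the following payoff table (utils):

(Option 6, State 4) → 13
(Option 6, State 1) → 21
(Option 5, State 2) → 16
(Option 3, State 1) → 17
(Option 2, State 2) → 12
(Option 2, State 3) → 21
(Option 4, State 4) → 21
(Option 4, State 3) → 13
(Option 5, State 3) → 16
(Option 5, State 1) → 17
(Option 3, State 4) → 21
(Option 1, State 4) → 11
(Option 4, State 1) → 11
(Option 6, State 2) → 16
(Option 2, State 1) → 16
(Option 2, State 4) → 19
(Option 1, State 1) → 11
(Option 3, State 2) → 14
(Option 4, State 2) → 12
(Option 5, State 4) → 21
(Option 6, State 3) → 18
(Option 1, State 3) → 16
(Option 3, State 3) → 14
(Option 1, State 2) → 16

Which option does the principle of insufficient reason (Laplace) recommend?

Option 5

Row averages: Option 1=13.5, Option 2=17, Option 3=16.5, Option 4=14.25, Option 5=17.5, Option 6=17
Highest average = 17.5 → Option 5.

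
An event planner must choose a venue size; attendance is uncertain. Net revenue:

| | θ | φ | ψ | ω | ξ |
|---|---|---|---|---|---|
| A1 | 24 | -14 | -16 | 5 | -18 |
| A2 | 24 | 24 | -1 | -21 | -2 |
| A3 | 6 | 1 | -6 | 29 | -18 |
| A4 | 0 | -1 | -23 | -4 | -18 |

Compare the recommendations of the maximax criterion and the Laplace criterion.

maximax → A3; laplace → A2 (disagree)

Row maxima: A1=24, A2=24, A3=29, A4=0
Best best-case = 29 → A3.
Row averages: A1=-3.8, A2=4.8, A3=2.4, A4=-9.2
Highest average = 4.8 → A2.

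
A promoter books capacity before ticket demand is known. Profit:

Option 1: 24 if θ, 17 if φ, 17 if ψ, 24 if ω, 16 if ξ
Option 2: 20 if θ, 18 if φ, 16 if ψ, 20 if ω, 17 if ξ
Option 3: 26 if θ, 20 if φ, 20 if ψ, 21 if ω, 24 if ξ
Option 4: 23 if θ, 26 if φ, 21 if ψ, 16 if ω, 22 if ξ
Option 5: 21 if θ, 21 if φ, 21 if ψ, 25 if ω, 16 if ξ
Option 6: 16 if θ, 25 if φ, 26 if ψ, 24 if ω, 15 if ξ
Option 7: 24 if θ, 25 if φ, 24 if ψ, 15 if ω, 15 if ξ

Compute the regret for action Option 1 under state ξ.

Best payoff under ξ is 24.
Regret = 24 − 16 = 8.

8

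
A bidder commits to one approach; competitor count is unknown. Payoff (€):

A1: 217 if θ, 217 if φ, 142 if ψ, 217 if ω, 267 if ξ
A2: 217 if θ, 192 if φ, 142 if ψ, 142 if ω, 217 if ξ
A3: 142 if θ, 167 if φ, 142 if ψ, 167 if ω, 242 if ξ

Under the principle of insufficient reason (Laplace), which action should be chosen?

A1

Row averages: A1=212, A2=182, A3=172
Highest average = 212 → A1.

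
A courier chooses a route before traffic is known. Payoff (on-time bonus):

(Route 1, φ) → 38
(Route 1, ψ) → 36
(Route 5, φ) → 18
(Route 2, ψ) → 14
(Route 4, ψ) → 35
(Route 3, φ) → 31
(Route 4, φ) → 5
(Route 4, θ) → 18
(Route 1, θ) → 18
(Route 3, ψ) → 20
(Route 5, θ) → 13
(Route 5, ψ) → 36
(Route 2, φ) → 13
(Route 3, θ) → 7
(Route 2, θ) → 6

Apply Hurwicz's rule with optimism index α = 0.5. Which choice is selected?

Route 1: 0.5·38 + 0.5·18 = 28
Route 2: 0.5·14 + 0.5·6 = 10
Route 3: 0.5·31 + 0.5·7 = 19
Route 4: 0.5·35 + 0.5·5 = 20
Route 5: 0.5·36 + 0.5·13 = 24.5
Highest Hurwicz score = 28 → Route 1.

Route 1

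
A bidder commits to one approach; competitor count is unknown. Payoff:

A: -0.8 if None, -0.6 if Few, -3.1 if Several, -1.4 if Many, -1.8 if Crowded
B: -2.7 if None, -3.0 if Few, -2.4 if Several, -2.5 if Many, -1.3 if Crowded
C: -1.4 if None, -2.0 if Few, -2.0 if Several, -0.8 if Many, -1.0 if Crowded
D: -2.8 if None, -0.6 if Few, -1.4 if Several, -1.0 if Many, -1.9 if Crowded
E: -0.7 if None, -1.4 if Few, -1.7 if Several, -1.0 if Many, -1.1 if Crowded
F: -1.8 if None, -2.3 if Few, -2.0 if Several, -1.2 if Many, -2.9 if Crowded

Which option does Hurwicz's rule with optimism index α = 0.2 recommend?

A: 0.2·(-0.6) + 0.8·(-3.1) = -2.6
B: 0.2·(-1.3) + 0.8·(-3.0) = -2.66
C: 0.2·(-0.8) + 0.8·(-2.0) = -1.76
D: 0.2·(-0.6) + 0.8·(-2.8) = -2.36
E: 0.2·(-0.7) + 0.8·(-1.7) = -1.5
F: 0.2·(-1.2) + 0.8·(-2.9) = -2.56
Highest Hurwicz score = -1.5 → E.

E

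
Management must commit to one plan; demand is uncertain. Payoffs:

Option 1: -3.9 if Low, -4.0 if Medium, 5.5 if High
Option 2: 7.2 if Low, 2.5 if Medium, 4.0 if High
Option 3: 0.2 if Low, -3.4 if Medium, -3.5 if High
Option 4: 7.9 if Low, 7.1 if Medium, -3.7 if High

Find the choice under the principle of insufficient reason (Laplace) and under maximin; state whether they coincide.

laplace → Option 2; maximin → Option 2 (agree)

Row averages: Option 1=-0.8, Option 2=137/30, Option 3=-67/30, Option 4=113/30
Highest average = 137/30 → Option 2.
Row minima: Option 1=-4.0, Option 2=2.5, Option 3=-3.5, Option 4=-3.7
Best worst-case = 2.5 → Option 2.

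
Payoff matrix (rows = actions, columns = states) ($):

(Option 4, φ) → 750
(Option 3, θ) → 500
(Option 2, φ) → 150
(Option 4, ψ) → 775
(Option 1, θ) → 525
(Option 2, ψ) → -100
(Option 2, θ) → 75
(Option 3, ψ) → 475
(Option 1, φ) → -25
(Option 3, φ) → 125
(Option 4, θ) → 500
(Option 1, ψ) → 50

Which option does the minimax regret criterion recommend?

Column bests: θ=525, φ=750, ψ=775.
Option 1 regrets: 0, 775, 725 → max 775
Option 2 regrets: 450, 600, 875 → max 875
Option 3 regrets: 25, 625, 300 → max 625
Option 4 regrets: 25, 0, 0 → max 25
Smallest max regret = 25 → Option 4.

Option 4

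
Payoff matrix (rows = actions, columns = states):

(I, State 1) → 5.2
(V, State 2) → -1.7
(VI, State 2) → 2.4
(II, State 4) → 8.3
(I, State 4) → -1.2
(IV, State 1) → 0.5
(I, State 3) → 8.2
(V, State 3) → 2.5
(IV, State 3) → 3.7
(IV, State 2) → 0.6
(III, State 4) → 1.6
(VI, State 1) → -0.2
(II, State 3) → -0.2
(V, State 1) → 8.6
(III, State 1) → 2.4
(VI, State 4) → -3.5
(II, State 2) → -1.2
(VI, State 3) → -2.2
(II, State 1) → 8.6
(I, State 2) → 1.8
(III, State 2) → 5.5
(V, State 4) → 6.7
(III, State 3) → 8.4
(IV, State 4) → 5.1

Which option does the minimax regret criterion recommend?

III

Column bests: State 1=8.6, State 2=5.5, State 3=8.4, State 4=8.3.
I regrets: 3.4, 3.7, 0.2, 9.5 → max 9.5
II regrets: 0.0, 6.7, 8.6, 0.0 → max 8.6
III regrets: 6.2, 0.0, 0.0, 6.7 → max 6.7
IV regrets: 8.1, 4.9, 4.7, 3.2 → max 8.1
V regrets: 0.0, 7.2, 5.9, 1.6 → max 7.2
VI regrets: 8.8, 3.1, 10.6, 11.8 → max 11.8
Smallest max regret = 6.7 → III.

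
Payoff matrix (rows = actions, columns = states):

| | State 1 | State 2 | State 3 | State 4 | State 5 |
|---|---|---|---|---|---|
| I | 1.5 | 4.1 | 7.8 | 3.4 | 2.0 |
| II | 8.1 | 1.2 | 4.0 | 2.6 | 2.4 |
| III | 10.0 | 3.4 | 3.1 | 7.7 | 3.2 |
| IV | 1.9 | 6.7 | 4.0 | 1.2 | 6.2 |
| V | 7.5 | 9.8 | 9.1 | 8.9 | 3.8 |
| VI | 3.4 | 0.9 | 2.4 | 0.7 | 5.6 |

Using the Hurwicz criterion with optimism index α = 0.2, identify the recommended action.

I: 0.2·7.8 + 0.8·1.5 = 2.76
II: 0.2·8.1 + 0.8·1.2 = 2.58
III: 0.2·10.0 + 0.8·3.1 = 4.48
IV: 0.2·6.7 + 0.8·1.2 = 2.3
V: 0.2·9.8 + 0.8·3.8 = 5
VI: 0.2·5.6 + 0.8·0.7 = 1.68
Highest Hurwicz score = 5 → V.

V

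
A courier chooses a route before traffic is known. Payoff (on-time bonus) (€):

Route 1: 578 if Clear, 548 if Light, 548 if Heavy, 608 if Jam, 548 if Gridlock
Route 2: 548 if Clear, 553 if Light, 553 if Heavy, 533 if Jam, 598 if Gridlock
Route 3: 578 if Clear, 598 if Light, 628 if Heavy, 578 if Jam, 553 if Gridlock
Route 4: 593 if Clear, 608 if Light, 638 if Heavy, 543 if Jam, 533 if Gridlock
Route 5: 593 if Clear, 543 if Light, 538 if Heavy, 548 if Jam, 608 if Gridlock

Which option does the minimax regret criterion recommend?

Route 3

Column bests: Clear=593, Light=608, Heavy=638, Jam=608, Gridlock=608.
Route 1 regrets: 15, 60, 90, 0, 60 → max 90
Route 2 regrets: 45, 55, 85, 75, 10 → max 85
Route 3 regrets: 15, 10, 10, 30, 55 → max 55
Route 4 regrets: 0, 0, 0, 65, 75 → max 75
Route 5 regrets: 0, 65, 100, 60, 0 → max 100
Smallest max regret = 55 → Route 3.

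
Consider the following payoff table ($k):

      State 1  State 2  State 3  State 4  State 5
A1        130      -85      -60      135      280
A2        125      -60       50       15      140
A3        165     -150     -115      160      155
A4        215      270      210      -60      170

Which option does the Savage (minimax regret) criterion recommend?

A4

Column bests: State 1=215, State 2=270, State 3=210, State 4=160, State 5=280.
A1 regrets: 85, 355, 270, 25, 0 → max 355
A2 regrets: 90, 330, 160, 145, 140 → max 330
A3 regrets: 50, 420, 325, 0, 125 → max 420
A4 regrets: 0, 0, 0, 220, 110 → max 220
Smallest max regret = 220 → A4.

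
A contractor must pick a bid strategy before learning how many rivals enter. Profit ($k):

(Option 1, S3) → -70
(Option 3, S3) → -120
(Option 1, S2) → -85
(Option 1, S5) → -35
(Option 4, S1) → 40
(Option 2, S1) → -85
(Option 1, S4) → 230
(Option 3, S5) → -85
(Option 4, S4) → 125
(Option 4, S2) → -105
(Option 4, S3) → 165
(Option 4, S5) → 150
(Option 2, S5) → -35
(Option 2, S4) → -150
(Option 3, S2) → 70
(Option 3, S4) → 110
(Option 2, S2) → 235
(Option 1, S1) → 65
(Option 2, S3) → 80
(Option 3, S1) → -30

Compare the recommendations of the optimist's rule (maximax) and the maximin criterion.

maximax → Option 2; maximin → Option 1 (disagree)

Row maxima: Option 1=230, Option 2=235, Option 3=110, Option 4=165
Best best-case = 235 → Option 2.
Row minima: Option 1=-85, Option 2=-150, Option 3=-120, Option 4=-105
Best worst-case = -85 → Option 1.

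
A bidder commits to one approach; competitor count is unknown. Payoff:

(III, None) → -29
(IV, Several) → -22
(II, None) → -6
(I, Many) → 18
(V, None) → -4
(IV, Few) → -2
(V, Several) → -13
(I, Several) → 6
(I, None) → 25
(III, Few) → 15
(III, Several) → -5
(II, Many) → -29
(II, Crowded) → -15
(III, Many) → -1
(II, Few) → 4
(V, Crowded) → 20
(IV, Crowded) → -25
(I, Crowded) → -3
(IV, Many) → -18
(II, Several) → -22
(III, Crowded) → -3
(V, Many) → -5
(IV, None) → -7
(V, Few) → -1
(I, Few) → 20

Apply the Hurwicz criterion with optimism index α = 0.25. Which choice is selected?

I

I: 0.25·25 + 0.75·(-3) = 4
II: 0.25·4 + 0.75·(-29) = -20.75
III: 0.25·15 + 0.75·(-29) = -18
IV: 0.25·(-2) + 0.75·(-25) = -19.25
V: 0.25·20 + 0.75·(-13) = -4.75
Highest Hurwicz score = 4 → I.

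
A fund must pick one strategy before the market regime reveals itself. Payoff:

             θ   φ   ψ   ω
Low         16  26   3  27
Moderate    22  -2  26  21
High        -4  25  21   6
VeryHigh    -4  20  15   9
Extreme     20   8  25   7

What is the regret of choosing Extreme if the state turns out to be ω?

20

Best payoff under ω is 27.
Regret = 27 − 7 = 20.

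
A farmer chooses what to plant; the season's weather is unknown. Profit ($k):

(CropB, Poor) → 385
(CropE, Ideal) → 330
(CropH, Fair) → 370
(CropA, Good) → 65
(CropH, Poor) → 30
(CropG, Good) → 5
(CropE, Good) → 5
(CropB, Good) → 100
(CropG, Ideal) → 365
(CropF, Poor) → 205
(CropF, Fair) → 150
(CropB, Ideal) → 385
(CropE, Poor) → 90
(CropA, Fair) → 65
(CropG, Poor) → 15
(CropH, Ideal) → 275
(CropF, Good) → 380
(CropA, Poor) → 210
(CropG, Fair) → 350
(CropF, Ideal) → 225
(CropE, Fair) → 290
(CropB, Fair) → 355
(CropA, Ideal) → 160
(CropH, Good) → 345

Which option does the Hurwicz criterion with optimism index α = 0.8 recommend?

CropF

CropE: 0.8·330 + 0.2·5 = 265
CropA: 0.8·210 + 0.2·65 = 181
CropH: 0.8·370 + 0.2·30 = 302
CropG: 0.8·365 + 0.2·5 = 293
CropB: 0.8·385 + 0.2·100 = 328
CropF: 0.8·380 + 0.2·150 = 334
Highest Hurwicz score = 334 → CropF.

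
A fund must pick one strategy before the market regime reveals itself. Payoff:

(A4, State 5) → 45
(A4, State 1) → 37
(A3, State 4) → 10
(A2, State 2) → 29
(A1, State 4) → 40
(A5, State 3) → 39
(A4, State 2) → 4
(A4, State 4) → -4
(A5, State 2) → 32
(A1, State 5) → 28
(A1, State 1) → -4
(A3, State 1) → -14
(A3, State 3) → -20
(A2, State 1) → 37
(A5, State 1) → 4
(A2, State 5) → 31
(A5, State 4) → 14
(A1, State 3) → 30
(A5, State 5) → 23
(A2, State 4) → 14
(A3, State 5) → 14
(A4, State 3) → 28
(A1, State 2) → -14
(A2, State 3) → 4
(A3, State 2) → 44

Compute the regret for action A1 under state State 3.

Best payoff under State 3 is 39.
Regret = 39 − 30 = 9.

9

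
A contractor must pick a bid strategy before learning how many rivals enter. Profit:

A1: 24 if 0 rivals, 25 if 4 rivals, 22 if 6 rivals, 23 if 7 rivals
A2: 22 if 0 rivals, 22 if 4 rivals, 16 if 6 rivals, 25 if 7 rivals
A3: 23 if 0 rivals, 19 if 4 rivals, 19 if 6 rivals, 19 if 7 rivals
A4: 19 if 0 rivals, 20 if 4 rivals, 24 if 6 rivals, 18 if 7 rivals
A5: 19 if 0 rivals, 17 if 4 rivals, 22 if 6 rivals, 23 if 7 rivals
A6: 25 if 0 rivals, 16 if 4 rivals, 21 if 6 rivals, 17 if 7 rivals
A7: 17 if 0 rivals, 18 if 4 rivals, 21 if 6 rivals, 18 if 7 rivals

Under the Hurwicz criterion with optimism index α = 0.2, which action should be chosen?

A1: 0.2·25 + 0.8·22 = 22.6
A2: 0.2·25 + 0.8·16 = 17.8
A3: 0.2·23 + 0.8·19 = 19.8
A4: 0.2·24 + 0.8·18 = 19.2
A5: 0.2·23 + 0.8·17 = 18.2
A6: 0.2·25 + 0.8·16 = 17.8
A7: 0.2·21 + 0.8·17 = 17.8
Highest Hurwicz score = 22.6 → A1.

A1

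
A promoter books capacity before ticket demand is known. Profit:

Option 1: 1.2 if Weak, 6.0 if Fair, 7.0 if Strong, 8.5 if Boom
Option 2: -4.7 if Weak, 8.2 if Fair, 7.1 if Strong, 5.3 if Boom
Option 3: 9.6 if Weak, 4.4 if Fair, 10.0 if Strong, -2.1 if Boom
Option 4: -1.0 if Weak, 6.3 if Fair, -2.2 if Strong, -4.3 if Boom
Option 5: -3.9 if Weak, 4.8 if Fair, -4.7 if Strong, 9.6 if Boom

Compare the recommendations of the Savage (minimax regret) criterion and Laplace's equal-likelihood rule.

Column bests: Weak=9.6, Fair=8.2, Strong=10.0, Boom=9.6.
Option 1 regrets: 8.4, 2.2, 3.0, 1.1 → max 8.4
Option 2 regrets: 14.3, 0.0, 2.9, 4.3 → max 14.3
Option 3 regrets: 0.0, 3.8, 0.0, 11.7 → max 11.7
Option 4 regrets: 10.6, 1.9, 12.2, 13.9 → max 13.9
Option 5 regrets: 13.5, 3.4, 14.7, 0.0 → max 14.7
Smallest max regret = 8.4 → Option 1.
Row averages: Option 1=5.675, Option 2=3.975, Option 3=5.475, Option 4=-0.3, Option 5=1.45
Highest average = 5.675 → Option 1.

minimax regret → Option 1; laplace → Option 1 (agree)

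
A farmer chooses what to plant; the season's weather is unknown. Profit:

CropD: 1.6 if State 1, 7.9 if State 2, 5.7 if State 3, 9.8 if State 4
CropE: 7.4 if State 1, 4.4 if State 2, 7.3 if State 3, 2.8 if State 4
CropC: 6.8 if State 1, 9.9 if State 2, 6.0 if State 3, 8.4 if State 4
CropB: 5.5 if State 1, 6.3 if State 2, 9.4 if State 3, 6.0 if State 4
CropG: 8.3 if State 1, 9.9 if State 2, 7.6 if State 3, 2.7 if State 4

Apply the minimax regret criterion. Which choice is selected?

Column bests: State 1=8.3, State 2=9.9, State 3=9.4, State 4=9.8.
CropD regrets: 6.7, 2.0, 3.7, 0.0 → max 6.7
CropE regrets: 0.9, 5.5, 2.1, 7.0 → max 7.0
CropC regrets: 1.5, 0.0, 3.4, 1.4 → max 3.4
CropB regrets: 2.8, 3.6, 0.0, 3.8 → max 3.8
CropG regrets: 0.0, 0.0, 1.8, 7.1 → max 7.1
Smallest max regret = 3.4 → CropC.

CropC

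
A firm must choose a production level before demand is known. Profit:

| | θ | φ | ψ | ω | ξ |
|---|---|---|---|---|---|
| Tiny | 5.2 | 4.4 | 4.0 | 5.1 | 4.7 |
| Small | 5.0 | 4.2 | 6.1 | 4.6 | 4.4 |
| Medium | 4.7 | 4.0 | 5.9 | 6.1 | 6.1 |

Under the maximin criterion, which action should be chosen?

Small

Row minima: Tiny=4.0, Small=4.2, Medium=4.0
Best worst-case = 4.2 → Small.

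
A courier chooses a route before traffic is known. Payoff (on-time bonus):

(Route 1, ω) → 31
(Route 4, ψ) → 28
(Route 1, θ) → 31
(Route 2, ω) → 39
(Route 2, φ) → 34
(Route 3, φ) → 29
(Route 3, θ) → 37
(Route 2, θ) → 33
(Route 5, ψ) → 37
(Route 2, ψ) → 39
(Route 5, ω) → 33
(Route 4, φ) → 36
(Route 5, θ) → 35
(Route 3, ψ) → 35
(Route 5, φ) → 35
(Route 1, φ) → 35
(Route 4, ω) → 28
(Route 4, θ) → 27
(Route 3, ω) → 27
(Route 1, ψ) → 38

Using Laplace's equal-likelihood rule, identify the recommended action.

Row averages: Route 1=33.75, Route 2=36.25, Route 3=32, Route 4=29.75, Route 5=35
Highest average = 36.25 → Route 2.

Route 2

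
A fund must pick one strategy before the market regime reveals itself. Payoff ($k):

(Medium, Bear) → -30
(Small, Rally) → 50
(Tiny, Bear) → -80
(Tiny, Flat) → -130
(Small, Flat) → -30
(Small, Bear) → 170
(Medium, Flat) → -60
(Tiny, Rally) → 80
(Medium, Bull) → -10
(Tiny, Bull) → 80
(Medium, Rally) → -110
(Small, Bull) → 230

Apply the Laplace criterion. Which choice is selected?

Small

Row averages: Tiny=-12.5, Small=105, Medium=-52.5
Highest average = 105 → Small.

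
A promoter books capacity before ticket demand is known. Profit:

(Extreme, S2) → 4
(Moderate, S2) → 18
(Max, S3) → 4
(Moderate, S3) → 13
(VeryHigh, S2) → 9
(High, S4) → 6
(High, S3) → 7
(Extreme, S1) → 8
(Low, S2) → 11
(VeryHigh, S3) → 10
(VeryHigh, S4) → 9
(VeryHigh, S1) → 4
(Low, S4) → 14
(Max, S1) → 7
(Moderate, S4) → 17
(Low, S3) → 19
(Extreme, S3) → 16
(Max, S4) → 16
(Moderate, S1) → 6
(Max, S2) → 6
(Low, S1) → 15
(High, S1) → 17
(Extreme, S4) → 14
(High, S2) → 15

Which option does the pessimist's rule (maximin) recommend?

Row minima: Low=11, Moderate=6, High=6, VeryHigh=4, Extreme=4, Max=4
Best worst-case = 11 → Low.

Low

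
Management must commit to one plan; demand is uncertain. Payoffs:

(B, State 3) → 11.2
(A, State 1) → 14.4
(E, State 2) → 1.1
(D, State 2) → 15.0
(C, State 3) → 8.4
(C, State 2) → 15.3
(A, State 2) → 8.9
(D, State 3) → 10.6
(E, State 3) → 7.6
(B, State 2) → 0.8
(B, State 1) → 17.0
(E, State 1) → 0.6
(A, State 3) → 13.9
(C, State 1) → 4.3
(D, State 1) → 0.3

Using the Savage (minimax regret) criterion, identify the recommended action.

A

Column bests: State 1=17.0, State 2=15.3, State 3=13.9.
A regrets: 2.6, 6.4, 0.0 → max 6.4
B regrets: 0.0, 14.5, 2.7 → max 14.5
C regrets: 12.7, 0.0, 5.5 → max 12.7
D regrets: 16.7, 0.3, 3.3 → max 16.7
E regrets: 16.4, 14.2, 6.3 → max 16.4
Smallest max regret = 6.4 → A.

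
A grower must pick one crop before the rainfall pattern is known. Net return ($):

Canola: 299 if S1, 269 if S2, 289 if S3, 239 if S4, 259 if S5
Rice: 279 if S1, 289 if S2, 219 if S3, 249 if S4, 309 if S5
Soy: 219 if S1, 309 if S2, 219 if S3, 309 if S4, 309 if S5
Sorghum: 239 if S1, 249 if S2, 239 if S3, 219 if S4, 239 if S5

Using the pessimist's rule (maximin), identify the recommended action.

Row minima: Canola=239, Rice=219, Soy=219, Sorghum=219
Best worst-case = 239 → Canola.

Canola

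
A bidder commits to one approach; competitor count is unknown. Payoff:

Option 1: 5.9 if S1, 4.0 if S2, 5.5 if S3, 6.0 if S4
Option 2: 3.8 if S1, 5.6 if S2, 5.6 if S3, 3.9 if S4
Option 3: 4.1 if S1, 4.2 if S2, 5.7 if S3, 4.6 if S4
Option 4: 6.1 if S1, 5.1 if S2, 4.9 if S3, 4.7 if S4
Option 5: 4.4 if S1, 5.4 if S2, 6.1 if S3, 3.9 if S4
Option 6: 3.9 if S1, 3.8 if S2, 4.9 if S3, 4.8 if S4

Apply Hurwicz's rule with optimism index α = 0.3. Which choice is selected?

Option 1: 0.3·6.0 + 0.7·4.0 = 4.6
Option 2: 0.3·5.6 + 0.7·3.8 = 4.34
Option 3: 0.3·5.7 + 0.7·4.1 = 4.58
Option 4: 0.3·6.1 + 0.7·4.7 = 5.12
Option 5: 0.3·6.1 + 0.7·3.9 = 4.56
Option 6: 0.3·4.9 + 0.7·3.8 = 4.13
Highest Hurwicz score = 5.12 → Option 4.

Option 4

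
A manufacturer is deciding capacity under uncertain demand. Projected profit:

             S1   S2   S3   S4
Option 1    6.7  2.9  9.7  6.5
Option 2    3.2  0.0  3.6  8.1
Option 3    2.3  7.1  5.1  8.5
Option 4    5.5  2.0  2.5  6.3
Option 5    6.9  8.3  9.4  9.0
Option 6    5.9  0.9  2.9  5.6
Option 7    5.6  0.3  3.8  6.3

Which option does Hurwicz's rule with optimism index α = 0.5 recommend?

Option 5

Option 1: 0.5·9.7 + 0.5·2.9 = 6.3
Option 2: 0.5·8.1 + 0.5·0.0 = 4.05
Option 3: 0.5·8.5 + 0.5·2.3 = 5.4
Option 4: 0.5·6.3 + 0.5·2.0 = 4.15
Option 5: 0.5·9.4 + 0.5·6.9 = 8.15
Option 6: 0.5·5.9 + 0.5·0.9 = 3.4
Option 7: 0.5·6.3 + 0.5·0.3 = 3.3
Highest Hurwicz score = 8.15 → Option 5.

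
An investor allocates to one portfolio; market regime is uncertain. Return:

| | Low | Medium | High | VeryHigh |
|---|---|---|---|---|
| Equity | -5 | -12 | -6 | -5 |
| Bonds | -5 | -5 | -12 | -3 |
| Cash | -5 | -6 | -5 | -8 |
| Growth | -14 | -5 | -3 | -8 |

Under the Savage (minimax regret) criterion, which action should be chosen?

Column bests: Low=-5, Medium=-5, High=-3, VeryHigh=-3.
Equity regrets: 0, 7, 3, 2 → max 7
Bonds regrets: 0, 0, 9, 0 → max 9
Cash regrets: 0, 1, 2, 5 → max 5
Growth regrets: 9, 0, 0, 5 → max 9
Smallest max regret = 5 → Cash.

Cash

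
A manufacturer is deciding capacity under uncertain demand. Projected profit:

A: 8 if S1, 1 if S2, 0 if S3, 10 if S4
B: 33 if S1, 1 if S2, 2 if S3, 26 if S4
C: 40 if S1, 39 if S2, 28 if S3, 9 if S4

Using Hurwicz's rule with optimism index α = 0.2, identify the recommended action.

C

A: 0.2·10 + 0.8·0 = 2
B: 0.2·33 + 0.8·1 = 7.4
C: 0.2·40 + 0.8·9 = 15.2
Highest Hurwicz score = 15.2 → C.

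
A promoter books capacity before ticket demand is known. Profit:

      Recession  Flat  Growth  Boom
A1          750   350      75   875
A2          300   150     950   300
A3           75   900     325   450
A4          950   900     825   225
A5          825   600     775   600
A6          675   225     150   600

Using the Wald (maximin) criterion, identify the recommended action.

Row minima: A1=75, A2=150, A3=75, A4=225, A5=600, A6=150
Best worst-case = 600 → A5.

A5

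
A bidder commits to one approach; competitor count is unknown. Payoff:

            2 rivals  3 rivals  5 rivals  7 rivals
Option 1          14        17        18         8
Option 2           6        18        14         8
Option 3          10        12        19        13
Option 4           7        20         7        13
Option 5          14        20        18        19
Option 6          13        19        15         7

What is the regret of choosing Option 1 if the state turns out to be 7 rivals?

Best payoff under 7 rivals is 19.
Regret = 19 − 8 = 11.

11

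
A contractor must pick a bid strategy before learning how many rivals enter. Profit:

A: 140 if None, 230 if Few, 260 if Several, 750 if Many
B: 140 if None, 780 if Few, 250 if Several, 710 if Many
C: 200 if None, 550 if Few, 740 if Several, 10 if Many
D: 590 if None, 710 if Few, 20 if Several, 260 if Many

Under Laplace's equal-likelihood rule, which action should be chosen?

Row averages: A=345, B=470, C=375, D=395
Highest average = 470 → B.

B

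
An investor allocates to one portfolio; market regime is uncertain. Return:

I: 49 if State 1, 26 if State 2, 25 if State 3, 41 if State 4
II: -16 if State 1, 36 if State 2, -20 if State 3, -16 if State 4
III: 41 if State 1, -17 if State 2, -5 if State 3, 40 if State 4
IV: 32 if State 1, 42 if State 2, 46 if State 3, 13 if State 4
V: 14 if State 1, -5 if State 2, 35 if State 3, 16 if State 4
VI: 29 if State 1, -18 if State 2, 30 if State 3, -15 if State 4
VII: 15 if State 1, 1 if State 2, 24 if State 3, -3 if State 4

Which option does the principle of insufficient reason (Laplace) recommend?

Row averages: I=35.25, II=-4, III=14.75, IV=33.25, V=15, VI=6.5, VII=9.25
Highest average = 35.25 → I.

I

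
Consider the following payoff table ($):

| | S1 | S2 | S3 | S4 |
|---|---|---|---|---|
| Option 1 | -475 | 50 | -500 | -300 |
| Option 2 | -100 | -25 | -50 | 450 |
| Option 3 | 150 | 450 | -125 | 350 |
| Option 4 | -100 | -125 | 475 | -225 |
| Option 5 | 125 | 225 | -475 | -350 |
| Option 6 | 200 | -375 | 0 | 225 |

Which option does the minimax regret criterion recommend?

Option 2

Column bests: S1=200, S2=450, S3=475, S4=450.
Option 1 regrets: 675, 400, 975, 750 → max 975
Option 2 regrets: 300, 475, 525, 0 → max 525
Option 3 regrets: 50, 0, 600, 100 → max 600
Option 4 regrets: 300, 575, 0, 675 → max 675
Option 5 regrets: 75, 225, 950, 800 → max 950
Option 6 regrets: 0, 825, 475, 225 → max 825
Smallest max regret = 525 → Option 2.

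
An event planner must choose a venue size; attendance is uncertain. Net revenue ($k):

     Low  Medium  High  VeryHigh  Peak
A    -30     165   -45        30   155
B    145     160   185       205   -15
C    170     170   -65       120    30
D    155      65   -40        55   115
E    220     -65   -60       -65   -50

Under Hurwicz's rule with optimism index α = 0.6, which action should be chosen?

A: 0.6·165 + 0.4·(-45) = 81
B: 0.6·205 + 0.4·(-15) = 117
C: 0.6·170 + 0.4·(-65) = 76
D: 0.6·155 + 0.4·(-40) = 77
E: 0.6·220 + 0.4·(-65) = 106
Highest Hurwicz score = 117 → B.

B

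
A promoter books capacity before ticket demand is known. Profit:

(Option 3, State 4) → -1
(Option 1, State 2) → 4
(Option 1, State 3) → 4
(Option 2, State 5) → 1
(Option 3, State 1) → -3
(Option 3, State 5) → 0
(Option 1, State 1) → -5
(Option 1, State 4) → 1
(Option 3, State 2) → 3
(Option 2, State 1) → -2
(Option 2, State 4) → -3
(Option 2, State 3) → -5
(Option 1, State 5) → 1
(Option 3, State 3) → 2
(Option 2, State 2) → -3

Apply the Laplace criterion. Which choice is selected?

Row averages: Option 1=1, Option 2=-2.4, Option 3=0.2
Highest average = 1 → Option 1.

Option 1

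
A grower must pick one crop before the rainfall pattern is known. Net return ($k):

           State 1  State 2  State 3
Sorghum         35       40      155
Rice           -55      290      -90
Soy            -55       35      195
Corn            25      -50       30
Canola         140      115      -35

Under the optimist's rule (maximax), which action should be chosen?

Row maxima: Sorghum=155, Rice=290, Soy=195, Corn=30, Canola=140
Best best-case = 290 → Rice.

Rice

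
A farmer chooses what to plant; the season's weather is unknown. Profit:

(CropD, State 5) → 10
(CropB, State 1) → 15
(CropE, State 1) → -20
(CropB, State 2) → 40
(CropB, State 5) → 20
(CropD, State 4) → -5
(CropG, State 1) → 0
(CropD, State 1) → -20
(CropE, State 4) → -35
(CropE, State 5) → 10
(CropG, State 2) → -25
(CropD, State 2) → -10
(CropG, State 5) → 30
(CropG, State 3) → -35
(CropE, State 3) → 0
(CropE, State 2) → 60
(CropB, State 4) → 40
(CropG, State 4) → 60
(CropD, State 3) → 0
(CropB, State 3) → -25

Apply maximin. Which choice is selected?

CropD

Row minima: CropG=-35, CropD=-20, CropB=-25, CropE=-35
Best worst-case = -20 → CropD.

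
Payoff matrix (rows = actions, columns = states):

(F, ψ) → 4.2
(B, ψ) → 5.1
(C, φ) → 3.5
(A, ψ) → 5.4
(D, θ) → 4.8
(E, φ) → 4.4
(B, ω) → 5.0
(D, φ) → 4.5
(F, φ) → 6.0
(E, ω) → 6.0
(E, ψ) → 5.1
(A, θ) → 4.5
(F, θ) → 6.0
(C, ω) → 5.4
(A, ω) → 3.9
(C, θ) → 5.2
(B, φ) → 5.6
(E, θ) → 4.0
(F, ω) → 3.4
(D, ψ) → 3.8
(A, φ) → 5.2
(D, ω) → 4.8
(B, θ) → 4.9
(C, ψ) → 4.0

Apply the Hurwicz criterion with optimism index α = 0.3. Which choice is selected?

B

A: 0.3·5.4 + 0.7·3.9 = 4.35
B: 0.3·5.6 + 0.7·4.9 = 5.11
C: 0.3·5.4 + 0.7·3.5 = 4.07
D: 0.3·4.8 + 0.7·3.8 = 4.1
E: 0.3·6.0 + 0.7·4.0 = 4.6
F: 0.3·6.0 + 0.7·3.4 = 4.18
Highest Hurwicz score = 5.11 → B.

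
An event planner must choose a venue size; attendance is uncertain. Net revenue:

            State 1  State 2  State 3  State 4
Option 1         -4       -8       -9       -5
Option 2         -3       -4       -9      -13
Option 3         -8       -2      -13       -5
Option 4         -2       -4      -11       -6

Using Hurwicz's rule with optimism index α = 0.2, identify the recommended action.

Option 1: 0.2·(-4) + 0.8·(-9) = -8
Option 2: 0.2·(-3) + 0.8·(-13) = -11
Option 3: 0.2·(-2) + 0.8·(-13) = -10.8
Option 4: 0.2·(-2) + 0.8·(-11) = -9.2
Highest Hurwicz score = -8 → Option 1.

Option 1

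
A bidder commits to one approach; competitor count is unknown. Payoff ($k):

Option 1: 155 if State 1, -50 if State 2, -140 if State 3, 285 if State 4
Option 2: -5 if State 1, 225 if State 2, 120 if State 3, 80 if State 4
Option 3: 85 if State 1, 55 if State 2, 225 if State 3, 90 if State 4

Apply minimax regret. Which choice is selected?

Column bests: State 1=155, State 2=225, State 3=225, State 4=285.
Option 1 regrets: 0, 275, 365, 0 → max 365
Option 2 regrets: 160, 0, 105, 205 → max 205
Option 3 regrets: 70, 170, 0, 195 → max 195
Smallest max regret = 195 → Option 3.

Option 3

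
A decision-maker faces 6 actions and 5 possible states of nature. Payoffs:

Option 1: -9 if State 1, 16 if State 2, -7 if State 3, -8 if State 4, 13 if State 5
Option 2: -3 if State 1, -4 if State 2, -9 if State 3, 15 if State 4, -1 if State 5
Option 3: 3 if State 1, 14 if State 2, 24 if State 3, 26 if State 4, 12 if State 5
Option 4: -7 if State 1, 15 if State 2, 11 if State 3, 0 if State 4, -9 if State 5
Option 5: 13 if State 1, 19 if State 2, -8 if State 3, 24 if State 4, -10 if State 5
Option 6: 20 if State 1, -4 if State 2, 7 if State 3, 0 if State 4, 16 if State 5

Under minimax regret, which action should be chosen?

Option 3

Column bests: State 1=20, State 2=19, State 3=24, State 4=26, State 5=16.
Option 1 regrets: 29, 3, 31, 34, 3 → max 34
Option 2 regrets: 23, 23, 33, 11, 17 → max 33
Option 3 regrets: 17, 5, 0, 0, 4 → max 17
Option 4 regrets: 27, 4, 13, 26, 25 → max 27
Option 5 regrets: 7, 0, 32, 2, 26 → max 32
Option 6 regrets: 0, 23, 17, 26, 0 → max 26
Smallest max regret = 17 → Option 3.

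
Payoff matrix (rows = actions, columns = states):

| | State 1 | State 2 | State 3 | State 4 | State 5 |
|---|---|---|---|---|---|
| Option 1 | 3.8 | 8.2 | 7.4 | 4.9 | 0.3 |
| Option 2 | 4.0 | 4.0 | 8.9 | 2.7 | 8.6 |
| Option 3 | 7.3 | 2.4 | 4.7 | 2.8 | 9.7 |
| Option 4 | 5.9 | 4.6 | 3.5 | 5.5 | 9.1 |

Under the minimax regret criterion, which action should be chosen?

Option 2

Column bests: State 1=7.3, State 2=8.2, State 3=8.9, State 4=5.5, State 5=9.7.
Option 1 regrets: 3.5, 0.0, 1.5, 0.6, 9.4 → max 9.4
Option 2 regrets: 3.3, 4.2, 0.0, 2.8, 1.1 → max 4.2
Option 3 regrets: 0.0, 5.8, 4.2, 2.7, 0.0 → max 5.8
Option 4 regrets: 1.4, 3.6, 5.4, 0.0, 0.6 → max 5.4
Smallest max regret = 4.2 → Option 2.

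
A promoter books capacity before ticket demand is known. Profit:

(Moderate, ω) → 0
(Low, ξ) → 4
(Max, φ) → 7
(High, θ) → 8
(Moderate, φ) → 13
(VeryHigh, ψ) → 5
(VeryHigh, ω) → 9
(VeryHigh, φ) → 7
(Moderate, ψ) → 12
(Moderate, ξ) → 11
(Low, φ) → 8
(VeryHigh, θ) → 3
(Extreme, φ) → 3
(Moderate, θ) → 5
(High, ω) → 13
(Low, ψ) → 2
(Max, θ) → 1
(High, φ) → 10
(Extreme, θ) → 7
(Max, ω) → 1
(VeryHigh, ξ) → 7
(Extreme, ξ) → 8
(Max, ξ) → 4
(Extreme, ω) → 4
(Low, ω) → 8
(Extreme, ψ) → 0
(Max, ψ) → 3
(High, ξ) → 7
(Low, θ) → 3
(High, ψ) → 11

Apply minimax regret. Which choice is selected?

Column bests: θ=8, φ=13, ψ=12, ω=13, ξ=11.
Low regrets: 5, 5, 10, 5, 7 → max 10
Moderate regrets: 3, 0, 0, 13, 0 → max 13
High regrets: 0, 3, 1, 0, 4 → max 4
VeryHigh regrets: 5, 6, 7, 4, 4 → max 7
Extreme regrets: 1, 10, 12, 9, 3 → max 12
Max regrets: 7, 6, 9, 12, 7 → max 12
Smallest max regret = 4 → High.

High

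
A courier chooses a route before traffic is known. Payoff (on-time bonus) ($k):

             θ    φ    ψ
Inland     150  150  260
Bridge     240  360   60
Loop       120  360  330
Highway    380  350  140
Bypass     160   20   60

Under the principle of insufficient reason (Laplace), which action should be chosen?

Highway

Row averages: Inland=560/3, Bridge=220, Loop=270, Highway=290, Bypass=80
Highest average = 290 → Highway.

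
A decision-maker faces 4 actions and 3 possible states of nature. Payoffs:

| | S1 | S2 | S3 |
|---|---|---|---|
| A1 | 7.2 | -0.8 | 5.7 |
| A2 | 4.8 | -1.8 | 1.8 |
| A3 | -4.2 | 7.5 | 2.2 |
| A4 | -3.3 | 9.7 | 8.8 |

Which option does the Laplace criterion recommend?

Row averages: A1=121/30, A2=1.6, A3=11/6, A4=76/15
Highest average = 76/15 → A4.

A4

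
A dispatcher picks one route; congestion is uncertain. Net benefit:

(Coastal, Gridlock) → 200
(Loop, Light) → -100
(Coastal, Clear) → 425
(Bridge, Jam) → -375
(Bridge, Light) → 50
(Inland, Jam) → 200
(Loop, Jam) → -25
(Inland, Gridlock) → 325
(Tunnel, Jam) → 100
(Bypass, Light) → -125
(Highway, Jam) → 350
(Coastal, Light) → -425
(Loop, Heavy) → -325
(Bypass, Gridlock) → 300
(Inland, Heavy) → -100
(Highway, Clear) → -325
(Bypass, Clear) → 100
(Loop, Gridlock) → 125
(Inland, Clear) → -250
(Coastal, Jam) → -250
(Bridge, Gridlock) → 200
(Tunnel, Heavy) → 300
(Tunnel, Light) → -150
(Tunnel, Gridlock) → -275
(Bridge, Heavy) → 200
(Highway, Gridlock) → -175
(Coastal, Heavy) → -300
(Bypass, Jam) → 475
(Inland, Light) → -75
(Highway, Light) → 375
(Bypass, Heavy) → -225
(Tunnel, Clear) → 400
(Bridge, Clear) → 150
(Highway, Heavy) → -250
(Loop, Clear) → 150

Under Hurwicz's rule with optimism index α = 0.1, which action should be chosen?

Bypass: 0.1·475 + 0.9·(-225) = -155
Bridge: 0.1·200 + 0.9·(-375) = -317.5
Loop: 0.1·150 + 0.9·(-325) = -277.5
Inland: 0.1·325 + 0.9·(-250) = -192.5
Tunnel: 0.1·400 + 0.9·(-275) = -207.5
Coastal: 0.1·425 + 0.9·(-425) = -340
Highway: 0.1·375 + 0.9·(-325) = -255
Highest Hurwicz score = -155 → Bypass.

Bypass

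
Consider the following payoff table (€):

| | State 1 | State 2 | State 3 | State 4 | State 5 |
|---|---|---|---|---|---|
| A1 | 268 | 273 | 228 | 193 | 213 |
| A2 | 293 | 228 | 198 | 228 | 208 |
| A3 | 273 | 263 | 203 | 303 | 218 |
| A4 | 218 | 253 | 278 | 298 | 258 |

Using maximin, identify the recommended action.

A4

Row minima: A1=193, A2=198, A3=203, A4=218
Best worst-case = 218 → A4.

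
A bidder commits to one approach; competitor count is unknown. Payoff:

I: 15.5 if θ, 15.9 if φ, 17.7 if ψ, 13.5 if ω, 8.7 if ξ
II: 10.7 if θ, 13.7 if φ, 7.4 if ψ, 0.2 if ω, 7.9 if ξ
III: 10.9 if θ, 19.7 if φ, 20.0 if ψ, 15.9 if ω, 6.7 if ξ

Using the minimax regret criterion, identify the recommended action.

Column bests: θ=15.5, φ=19.7, ψ=20.0, ω=15.9, ξ=8.7.
I regrets: 0.0, 3.8, 2.3, 2.4, 0.0 → max 3.8
II regrets: 4.8, 6.0, 12.6, 15.7, 0.8 → max 15.7
III regrets: 4.6, 0.0, 0.0, 0.0, 2.0 → max 4.6
Smallest max regret = 3.8 → I.

I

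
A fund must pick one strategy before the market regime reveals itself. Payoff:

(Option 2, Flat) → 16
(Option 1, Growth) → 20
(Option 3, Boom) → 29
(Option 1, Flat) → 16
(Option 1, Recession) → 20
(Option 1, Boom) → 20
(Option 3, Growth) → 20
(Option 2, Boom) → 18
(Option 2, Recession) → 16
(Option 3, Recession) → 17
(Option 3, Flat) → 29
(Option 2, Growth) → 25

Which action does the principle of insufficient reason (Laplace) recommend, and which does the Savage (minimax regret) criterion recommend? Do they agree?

Row averages: Option 1=19, Option 2=18.75, Option 3=23.75
Highest average = 23.75 → Option 3.
Column bests: Recession=20, Flat=29, Growth=25, Boom=29.
Option 1 regrets: 0, 13, 5, 9 → max 13
Option 2 regrets: 4, 13, 0, 11 → max 13
Option 3 regrets: 3, 0, 5, 0 → max 5
Smallest max regret = 5 → Option 3.

laplace → Option 3; minimax regret → Option 3 (agree)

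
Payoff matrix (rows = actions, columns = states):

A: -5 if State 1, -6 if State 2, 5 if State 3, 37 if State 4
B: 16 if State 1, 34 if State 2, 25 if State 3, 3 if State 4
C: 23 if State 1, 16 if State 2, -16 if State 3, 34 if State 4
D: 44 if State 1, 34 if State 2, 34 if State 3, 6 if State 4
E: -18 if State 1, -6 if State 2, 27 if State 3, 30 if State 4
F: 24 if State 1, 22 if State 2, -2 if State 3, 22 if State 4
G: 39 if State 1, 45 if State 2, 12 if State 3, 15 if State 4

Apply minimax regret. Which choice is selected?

Column bests: State 1=44, State 2=45, State 3=34, State 4=37.
A regrets: 49, 51, 29, 0 → max 51
B regrets: 28, 11, 9, 34 → max 34
C regrets: 21, 29, 50, 3 → max 50
D regrets: 0, 11, 0, 31 → max 31
E regrets: 62, 51, 7, 7 → max 62
F regrets: 20, 23, 36, 15 → max 36
G regrets: 5, 0, 22, 22 → max 22
Smallest max regret = 22 → G.

G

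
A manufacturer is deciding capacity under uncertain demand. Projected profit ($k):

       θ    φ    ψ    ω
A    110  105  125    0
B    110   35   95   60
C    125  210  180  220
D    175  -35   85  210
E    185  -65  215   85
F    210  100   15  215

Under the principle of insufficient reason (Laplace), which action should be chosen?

Row averages: A=85, B=75, C=183.75, D=108.75, E=105, F=135
Highest average = 183.75 → C.

C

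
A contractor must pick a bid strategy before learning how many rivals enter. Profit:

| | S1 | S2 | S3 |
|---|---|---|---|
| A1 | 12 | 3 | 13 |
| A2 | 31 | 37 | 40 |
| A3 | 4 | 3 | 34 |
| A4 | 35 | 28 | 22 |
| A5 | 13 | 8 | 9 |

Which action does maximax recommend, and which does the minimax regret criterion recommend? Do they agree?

Row maxima: A1=13, A2=40, A3=34, A4=35, A5=13
Best best-case = 40 → A2.
Column bests: S1=35, S2=37, S3=40.
A1 regrets: 23, 34, 27 → max 34
A2 regrets: 4, 0, 0 → max 4
A3 regrets: 31, 34, 6 → max 34
A4 regrets: 0, 9, 18 → max 18
A5 regrets: 22, 29, 31 → max 31
Smallest max regret = 4 → A2.

maximax → A2; minimax regret → A2 (agree)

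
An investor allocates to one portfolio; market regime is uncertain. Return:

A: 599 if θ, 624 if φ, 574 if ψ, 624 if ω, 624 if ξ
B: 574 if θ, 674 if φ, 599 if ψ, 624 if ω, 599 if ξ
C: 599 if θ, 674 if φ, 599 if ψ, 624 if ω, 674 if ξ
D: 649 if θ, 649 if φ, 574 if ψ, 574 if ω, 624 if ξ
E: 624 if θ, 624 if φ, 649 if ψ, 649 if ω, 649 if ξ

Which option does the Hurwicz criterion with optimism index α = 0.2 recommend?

A: 0.2·624 + 0.8·574 = 584
B: 0.2·674 + 0.8·574 = 594
C: 0.2·674 + 0.8·599 = 614
D: 0.2·649 + 0.8·574 = 589
E: 0.2·649 + 0.8·624 = 629
Highest Hurwicz score = 629 → E.

E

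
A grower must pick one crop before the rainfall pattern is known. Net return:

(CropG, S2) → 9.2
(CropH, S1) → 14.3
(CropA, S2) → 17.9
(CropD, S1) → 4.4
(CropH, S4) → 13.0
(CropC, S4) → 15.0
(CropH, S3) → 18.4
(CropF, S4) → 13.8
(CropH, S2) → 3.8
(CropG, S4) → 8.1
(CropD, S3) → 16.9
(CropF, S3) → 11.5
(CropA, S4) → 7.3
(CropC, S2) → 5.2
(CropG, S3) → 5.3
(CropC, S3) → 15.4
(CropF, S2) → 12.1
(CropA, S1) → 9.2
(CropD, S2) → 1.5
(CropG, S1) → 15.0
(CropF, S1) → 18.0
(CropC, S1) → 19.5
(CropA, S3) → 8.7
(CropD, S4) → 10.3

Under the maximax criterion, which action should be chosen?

CropC

Row maxima: CropA=17.9, CropF=18.0, CropC=19.5, CropD=16.9, CropH=18.4, CropG=15.0
Best best-case = 19.5 → CropC.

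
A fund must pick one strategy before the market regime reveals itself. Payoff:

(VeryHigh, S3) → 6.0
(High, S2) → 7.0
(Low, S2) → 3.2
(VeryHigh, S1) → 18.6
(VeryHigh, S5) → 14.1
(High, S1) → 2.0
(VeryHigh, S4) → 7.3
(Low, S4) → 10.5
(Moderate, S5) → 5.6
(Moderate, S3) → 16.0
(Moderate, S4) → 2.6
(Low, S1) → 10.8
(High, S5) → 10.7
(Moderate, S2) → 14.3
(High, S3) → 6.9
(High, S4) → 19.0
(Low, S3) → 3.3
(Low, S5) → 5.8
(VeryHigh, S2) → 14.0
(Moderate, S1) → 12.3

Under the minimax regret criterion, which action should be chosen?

VeryHigh

Column bests: S1=18.6, S2=14.3, S3=16.0, S4=19.0, S5=14.1.
Low regrets: 7.8, 11.1, 12.7, 8.5, 8.3 → max 12.7
Moderate regrets: 6.3, 0.0, 0.0, 16.4, 8.5 → max 16.4
High regrets: 16.6, 7.3, 9.1, 0.0, 3.4 → max 16.6
VeryHigh regrets: 0.0, 0.3, 10.0, 11.7, 0.0 → max 11.7
Smallest max regret = 11.7 → VeryHigh.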